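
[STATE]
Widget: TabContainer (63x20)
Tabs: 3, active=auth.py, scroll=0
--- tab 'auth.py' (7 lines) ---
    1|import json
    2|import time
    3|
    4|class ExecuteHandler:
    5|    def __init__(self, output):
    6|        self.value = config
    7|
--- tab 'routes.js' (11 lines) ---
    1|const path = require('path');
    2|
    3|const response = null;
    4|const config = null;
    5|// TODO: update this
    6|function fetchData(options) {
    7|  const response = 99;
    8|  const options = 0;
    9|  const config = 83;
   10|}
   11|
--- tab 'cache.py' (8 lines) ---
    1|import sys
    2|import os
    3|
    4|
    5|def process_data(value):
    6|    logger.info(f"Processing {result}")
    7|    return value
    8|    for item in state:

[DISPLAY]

[auth.py]│ routes.js │ cache.py                                
───────────────────────────────────────────────────────────────
import json                                                    
import time                                                    
                                                               
class ExecuteHandler:                                          
    def __init__(self, output):                                
        self.value = config                                    
                                                               
                                                               
                                                               
                                                               
                                                               
                                                               
                                                               
                                                               
                                                               
                                                               
                                                               
                                                               


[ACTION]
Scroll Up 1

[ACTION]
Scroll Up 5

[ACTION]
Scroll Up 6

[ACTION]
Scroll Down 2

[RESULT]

[auth.py]│ routes.js │ cache.py                                
───────────────────────────────────────────────────────────────
                                                               
class ExecuteHandler:                                          
    def __init__(self, output):                                
        self.value = config                                    
                                                               
                                                               
                                                               
                                                               
                                                               
                                                               
                                                               
                                                               
                                                               
                                                               
                                                               
                                                               
                                                               
                                                               


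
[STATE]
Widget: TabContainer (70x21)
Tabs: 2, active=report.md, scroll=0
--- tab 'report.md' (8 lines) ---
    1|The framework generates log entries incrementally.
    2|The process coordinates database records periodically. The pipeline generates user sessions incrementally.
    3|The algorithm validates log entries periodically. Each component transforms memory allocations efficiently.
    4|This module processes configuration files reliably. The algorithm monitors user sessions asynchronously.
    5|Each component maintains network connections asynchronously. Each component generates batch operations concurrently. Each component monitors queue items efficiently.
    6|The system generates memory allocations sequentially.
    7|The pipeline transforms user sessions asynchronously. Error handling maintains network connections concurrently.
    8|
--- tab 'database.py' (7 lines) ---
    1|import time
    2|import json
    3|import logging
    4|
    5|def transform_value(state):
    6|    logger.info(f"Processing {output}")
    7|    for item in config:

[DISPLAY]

[report.md]│ database.py                                              
──────────────────────────────────────────────────────────────────────
The framework generates log entries incrementally.                    
The process coordinates database records periodically. The pipeline ge
The algorithm validates log entries periodically. Each component trans
This module processes configuration files reliably. The algorithm moni
Each component maintains network connections asynchronously. Each comp
The system generates memory allocations sequentially.                 
The pipeline transforms user sessions asynchronously. Error handling m
                                                                      
                                                                      
                                                                      
                                                                      
                                                                      
                                                                      
                                                                      
                                                                      
                                                                      
                                                                      
                                                                      
                                                                      


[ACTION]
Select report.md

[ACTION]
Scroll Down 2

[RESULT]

[report.md]│ database.py                                              
──────────────────────────────────────────────────────────────────────
The algorithm validates log entries periodically. Each component trans
This module processes configuration files reliably. The algorithm moni
Each component maintains network connections asynchronously. Each comp
The system generates memory allocations sequentially.                 
The pipeline transforms user sessions asynchronously. Error handling m
                                                                      
                                                                      
                                                                      
                                                                      
                                                                      
                                                                      
                                                                      
                                                                      
                                                                      
                                                                      
                                                                      
                                                                      
                                                                      
                                                                      


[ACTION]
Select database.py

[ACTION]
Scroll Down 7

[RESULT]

 report.md │[database.py]                                             
──────────────────────────────────────────────────────────────────────
    for item in config:                                               
                                                                      
                                                                      
                                                                      
                                                                      
                                                                      
                                                                      
                                                                      
                                                                      
                                                                      
                                                                      
                                                                      
                                                                      
                                                                      
                                                                      
                                                                      
                                                                      
                                                                      
                                                                      


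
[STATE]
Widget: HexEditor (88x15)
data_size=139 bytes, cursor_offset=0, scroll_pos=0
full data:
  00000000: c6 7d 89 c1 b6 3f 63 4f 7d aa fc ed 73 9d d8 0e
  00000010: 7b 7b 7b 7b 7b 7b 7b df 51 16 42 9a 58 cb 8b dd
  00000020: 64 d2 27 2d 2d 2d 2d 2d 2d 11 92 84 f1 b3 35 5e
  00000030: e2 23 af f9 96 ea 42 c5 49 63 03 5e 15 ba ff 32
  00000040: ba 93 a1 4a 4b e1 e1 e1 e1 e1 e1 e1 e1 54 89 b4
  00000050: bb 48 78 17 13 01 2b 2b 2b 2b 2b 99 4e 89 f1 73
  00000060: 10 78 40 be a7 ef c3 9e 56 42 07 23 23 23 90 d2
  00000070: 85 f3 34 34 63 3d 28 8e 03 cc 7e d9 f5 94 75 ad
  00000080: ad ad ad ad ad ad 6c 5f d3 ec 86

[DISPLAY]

00000000  C6 7d 89 c1 b6 3f 63 4f  7d aa fc ed 73 9d d8 0e  |.}...?cO}...s...|          
00000010  7b 7b 7b 7b 7b 7b 7b df  51 16 42 9a 58 cb 8b dd  |{{{{{{{.Q.B.X...|          
00000020  64 d2 27 2d 2d 2d 2d 2d  2d 11 92 84 f1 b3 35 5e  |d.'------.....5^|          
00000030  e2 23 af f9 96 ea 42 c5  49 63 03 5e 15 ba ff 32  |.#....B.Ic.^...2|          
00000040  ba 93 a1 4a 4b e1 e1 e1  e1 e1 e1 e1 e1 54 89 b4  |...JK........T..|          
00000050  bb 48 78 17 13 01 2b 2b  2b 2b 2b 99 4e 89 f1 73  |.Hx...+++++.N..s|          
00000060  10 78 40 be a7 ef c3 9e  56 42 07 23 23 23 90 d2  |.x@.....VB.###..|          
00000070  85 f3 34 34 63 3d 28 8e  03 cc 7e d9 f5 94 75 ad  |..44c=(...~...u.|          
00000080  ad ad ad ad ad ad 6c 5f  d3 ec 86                 |......l_...     |          
                                                                                        
                                                                                        
                                                                                        
                                                                                        
                                                                                        
                                                                                        


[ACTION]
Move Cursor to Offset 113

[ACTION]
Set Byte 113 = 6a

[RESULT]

00000000  c6 7d 89 c1 b6 3f 63 4f  7d aa fc ed 73 9d d8 0e  |.}...?cO}...s...|          
00000010  7b 7b 7b 7b 7b 7b 7b df  51 16 42 9a 58 cb 8b dd  |{{{{{{{.Q.B.X...|          
00000020  64 d2 27 2d 2d 2d 2d 2d  2d 11 92 84 f1 b3 35 5e  |d.'------.....5^|          
00000030  e2 23 af f9 96 ea 42 c5  49 63 03 5e 15 ba ff 32  |.#....B.Ic.^...2|          
00000040  ba 93 a1 4a 4b e1 e1 e1  e1 e1 e1 e1 e1 54 89 b4  |...JK........T..|          
00000050  bb 48 78 17 13 01 2b 2b  2b 2b 2b 99 4e 89 f1 73  |.Hx...+++++.N..s|          
00000060  10 78 40 be a7 ef c3 9e  56 42 07 23 23 23 90 d2  |.x@.....VB.###..|          
00000070  85 6A 34 34 63 3d 28 8e  03 cc 7e d9 f5 94 75 ad  |.j44c=(...~...u.|          
00000080  ad ad ad ad ad ad 6c 5f  d3 ec 86                 |......l_...     |          
                                                                                        
                                                                                        
                                                                                        
                                                                                        
                                                                                        
                                                                                        


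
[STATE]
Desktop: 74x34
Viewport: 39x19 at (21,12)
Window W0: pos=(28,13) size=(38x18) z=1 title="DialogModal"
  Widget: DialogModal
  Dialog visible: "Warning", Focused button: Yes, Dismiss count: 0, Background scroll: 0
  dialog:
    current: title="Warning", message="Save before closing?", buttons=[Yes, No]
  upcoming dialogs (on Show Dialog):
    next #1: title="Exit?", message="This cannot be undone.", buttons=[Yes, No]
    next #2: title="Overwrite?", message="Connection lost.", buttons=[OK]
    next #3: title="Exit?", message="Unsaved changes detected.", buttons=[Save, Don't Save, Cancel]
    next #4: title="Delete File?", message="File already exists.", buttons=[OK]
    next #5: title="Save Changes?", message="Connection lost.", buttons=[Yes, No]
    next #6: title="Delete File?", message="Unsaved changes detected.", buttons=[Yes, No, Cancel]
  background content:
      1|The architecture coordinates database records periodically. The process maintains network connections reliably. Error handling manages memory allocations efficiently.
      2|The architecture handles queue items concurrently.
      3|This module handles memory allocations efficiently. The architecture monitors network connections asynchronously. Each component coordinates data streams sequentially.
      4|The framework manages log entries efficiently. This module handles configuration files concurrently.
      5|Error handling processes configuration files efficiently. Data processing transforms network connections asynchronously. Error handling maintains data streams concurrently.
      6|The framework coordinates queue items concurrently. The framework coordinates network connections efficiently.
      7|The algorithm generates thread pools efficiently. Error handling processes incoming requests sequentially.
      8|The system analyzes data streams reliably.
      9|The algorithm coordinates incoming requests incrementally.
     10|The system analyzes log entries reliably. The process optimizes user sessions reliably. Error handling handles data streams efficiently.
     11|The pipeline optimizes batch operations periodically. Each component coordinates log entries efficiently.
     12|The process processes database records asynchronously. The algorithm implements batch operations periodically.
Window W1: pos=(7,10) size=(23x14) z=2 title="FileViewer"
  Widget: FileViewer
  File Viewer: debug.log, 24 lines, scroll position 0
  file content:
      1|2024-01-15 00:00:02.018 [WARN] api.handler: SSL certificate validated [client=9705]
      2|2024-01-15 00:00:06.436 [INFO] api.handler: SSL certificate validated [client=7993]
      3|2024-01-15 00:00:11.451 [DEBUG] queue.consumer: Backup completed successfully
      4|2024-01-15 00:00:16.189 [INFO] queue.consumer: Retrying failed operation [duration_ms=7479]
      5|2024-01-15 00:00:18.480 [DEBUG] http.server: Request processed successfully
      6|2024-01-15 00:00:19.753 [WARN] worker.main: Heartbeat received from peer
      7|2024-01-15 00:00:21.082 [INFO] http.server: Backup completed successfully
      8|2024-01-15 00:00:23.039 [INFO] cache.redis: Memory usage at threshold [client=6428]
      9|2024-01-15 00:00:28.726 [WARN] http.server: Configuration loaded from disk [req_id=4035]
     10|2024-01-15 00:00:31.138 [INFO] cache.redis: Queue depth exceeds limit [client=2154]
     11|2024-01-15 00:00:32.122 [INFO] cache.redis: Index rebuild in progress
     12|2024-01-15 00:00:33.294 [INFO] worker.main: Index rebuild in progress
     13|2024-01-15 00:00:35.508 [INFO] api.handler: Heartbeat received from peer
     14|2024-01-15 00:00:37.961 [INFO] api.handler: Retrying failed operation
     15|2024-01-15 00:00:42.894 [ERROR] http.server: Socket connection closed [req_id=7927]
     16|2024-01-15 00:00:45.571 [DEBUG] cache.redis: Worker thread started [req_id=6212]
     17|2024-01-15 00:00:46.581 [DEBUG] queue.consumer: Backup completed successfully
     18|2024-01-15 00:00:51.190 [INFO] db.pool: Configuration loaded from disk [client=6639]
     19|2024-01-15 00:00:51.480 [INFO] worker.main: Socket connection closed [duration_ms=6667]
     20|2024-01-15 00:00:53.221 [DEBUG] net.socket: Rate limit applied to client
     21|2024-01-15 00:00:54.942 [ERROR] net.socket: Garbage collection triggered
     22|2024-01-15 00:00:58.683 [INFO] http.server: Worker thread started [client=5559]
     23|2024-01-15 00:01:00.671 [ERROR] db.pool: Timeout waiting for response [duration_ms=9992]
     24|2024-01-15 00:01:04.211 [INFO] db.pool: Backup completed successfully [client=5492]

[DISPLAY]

────────┨                              
:00:02.▲┃━━━━━━━━━━━━━━━━━━━━━━━━━━━━━━
:00:06.█┃DialogModal                   
:00:11.░┃──────────────────────────────
:00:16.░┃he architecture coordinates da
:00:18.░┃he architecture handles queue 
:00:19.░┃his module handles memory allo
:00:21.░┃he framework manages log entri
:00:23.░┃rror ┌──────────────────────┐g
:00:28.░┃he fr│       Warning        │e
:00:31.▼┃he al│ Save before closing? │ 
━━━━━━━━┛he sy│      [Yes]  No       │m
       ┃The al└──────────────────────┘m
       ┃The system analyzes log entries
       ┃The pipeline optimizes batch op
       ┃The process processes database 
       ┃                               
       ┃                               
       ┗━━━━━━━━━━━━━━━━━━━━━━━━━━━━━━━


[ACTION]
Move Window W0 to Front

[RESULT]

────────┨                              
:00:02.┏━━━━━━━━━━━━━━━━━━━━━━━━━━━━━━━
:00:06.┃ DialogModal                   
:00:11.┠───────────────────────────────
:00:16.┃The architecture coordinates da
:00:18.┃The architecture handles queue 
:00:19.┃This module handles memory allo
:00:21.┃The framework manages log entri
:00:23.┃Error ┌──────────────────────┐g
:00:28.┃The fr│       Warning        │e
:00:31.┃The al│ Save before closing? │ 
━━━━━━━┃The sy│      [Yes]  No       │m
       ┃The al└──────────────────────┘m
       ┃The system analyzes log entries
       ┃The pipeline optimizes batch op
       ┃The process processes database 
       ┃                               
       ┃                               
       ┗━━━━━━━━━━━━━━━━━━━━━━━━━━━━━━━


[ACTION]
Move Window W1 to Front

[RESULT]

────────┨                              
:00:02.▲┃━━━━━━━━━━━━━━━━━━━━━━━━━━━━━━
:00:06.█┃DialogModal                   
:00:11.░┃──────────────────────────────
:00:16.░┃he architecture coordinates da
:00:18.░┃he architecture handles queue 
:00:19.░┃his module handles memory allo
:00:21.░┃he framework manages log entri
:00:23.░┃rror ┌──────────────────────┐g
:00:28.░┃he fr│       Warning        │e
:00:31.▼┃he al│ Save before closing? │ 
━━━━━━━━┛he sy│      [Yes]  No       │m
       ┃The al└──────────────────────┘m
       ┃The system analyzes log entries
       ┃The pipeline optimizes batch op
       ┃The process processes database 
       ┃                               
       ┃                               
       ┗━━━━━━━━━━━━━━━━━━━━━━━━━━━━━━━


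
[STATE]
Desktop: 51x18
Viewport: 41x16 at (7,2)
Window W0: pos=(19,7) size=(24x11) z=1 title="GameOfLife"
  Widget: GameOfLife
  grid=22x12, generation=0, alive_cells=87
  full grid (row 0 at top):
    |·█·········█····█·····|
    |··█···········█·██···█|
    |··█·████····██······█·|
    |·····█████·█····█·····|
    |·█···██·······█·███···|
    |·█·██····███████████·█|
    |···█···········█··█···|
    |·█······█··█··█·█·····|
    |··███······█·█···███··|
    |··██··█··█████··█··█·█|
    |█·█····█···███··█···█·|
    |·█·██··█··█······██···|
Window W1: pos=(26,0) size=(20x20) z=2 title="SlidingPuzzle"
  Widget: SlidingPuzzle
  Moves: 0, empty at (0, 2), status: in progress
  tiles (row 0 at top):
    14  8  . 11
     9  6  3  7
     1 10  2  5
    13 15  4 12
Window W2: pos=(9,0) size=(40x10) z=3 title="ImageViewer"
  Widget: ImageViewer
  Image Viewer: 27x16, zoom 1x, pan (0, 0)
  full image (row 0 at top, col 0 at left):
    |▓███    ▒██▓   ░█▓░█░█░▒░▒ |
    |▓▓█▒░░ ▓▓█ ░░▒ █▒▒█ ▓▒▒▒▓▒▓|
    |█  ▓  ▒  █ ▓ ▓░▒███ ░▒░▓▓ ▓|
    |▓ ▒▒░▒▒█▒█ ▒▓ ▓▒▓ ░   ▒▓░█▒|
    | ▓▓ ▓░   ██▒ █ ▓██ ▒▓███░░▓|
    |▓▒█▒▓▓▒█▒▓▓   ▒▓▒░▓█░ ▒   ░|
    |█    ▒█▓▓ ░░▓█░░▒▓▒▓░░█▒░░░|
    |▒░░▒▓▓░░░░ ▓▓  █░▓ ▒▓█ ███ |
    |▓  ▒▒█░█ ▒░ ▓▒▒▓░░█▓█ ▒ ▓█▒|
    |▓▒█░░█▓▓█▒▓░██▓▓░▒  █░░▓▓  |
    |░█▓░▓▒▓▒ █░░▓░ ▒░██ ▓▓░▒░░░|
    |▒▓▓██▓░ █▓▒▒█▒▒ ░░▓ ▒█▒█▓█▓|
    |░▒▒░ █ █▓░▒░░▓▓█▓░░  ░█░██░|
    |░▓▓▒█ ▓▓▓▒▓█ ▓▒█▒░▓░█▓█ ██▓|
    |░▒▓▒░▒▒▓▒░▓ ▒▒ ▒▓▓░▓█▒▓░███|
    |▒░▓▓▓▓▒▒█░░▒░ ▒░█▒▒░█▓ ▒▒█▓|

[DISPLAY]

  ┠──────────────────────────────────────
  ┃▓███    ▒██▓   ░█▓░█░█░▒░▒            
  ┃▓▓█▒░░ ▓▓█ ░░▒ █▒▒█ ▓▒▒▒▓▒▓           
  ┃█  ▓  ▒  █ ▓ ▓░▒███ ░▒░▓▓ ▓           
  ┃▓ ▒▒░▒▒█▒█ ▒▓ ▓▒▓ ░   ▒▓░█▒           
  ┃ ▓▓ ▓░   ██▒ █ ▓██ ▒▓███░░▓           
  ┃▓▒█▒▓▓▒█▒▓▓   ▒▓▒░▓█░ ▒   ░           
  ┗━━━━━━━━━━━━━━━━━━━━━━━━━━━━━━━━━━━━━━
            ┃Gen: 0┃│ 13 │ 15 │  4 │ 1┃  
            ┃·····█┃└────┴────┴────┴──┃  
            ┃·█···█┃Moves: 0          ┃  
            ┃·█·██·┃                  ┃  
            ┃···█··┃                  ┃  
            ┃·█····┃                  ┃  
            ┃··███·┃                  ┃  
            ┗━━━━━━┃                  ┃  


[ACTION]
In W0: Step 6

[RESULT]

  ┠──────────────────────────────────────
  ┃▓███    ▒██▓   ░█▓░█░█░▒░▒            
  ┃▓▓█▒░░ ▓▓█ ░░▒ █▒▒█ ▓▒▒▒▓▒▓           
  ┃█  ▓  ▒  █ ▓ ▓░▒███ ░▒░▓▓ ▓           
  ┃▓ ▒▒░▒▒█▒█ ▒▓ ▓▒▓ ░   ▒▓░█▒           
  ┃ ▓▓ ▓░   ██▒ █ ▓██ ▒▓███░░▓           
  ┃▓▒█▒▓▓▒█▒▓▓   ▒▓▒░▓█░ ▒   ░           
  ┗━━━━━━━━━━━━━━━━━━━━━━━━━━━━━━━━━━━━━━
            ┃Gen: 6┃│ 13 │ 15 │  4 │ 1┃  
            ┃·█·█··┃└────┴────┴────┴──┃  
            ┃··██··┃Moves: 0          ┃  
            ┃··█···┃                  ┃  
            ┃·····█┃                  ┃  
            ┃······┃                  ┃  
            ┃······┃                  ┃  
            ┗━━━━━━┃                  ┃  


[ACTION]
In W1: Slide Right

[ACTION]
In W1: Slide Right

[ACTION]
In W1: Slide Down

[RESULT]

  ┠──────────────────────────────────────
  ┃▓███    ▒██▓   ░█▓░█░█░▒░▒            
  ┃▓▓█▒░░ ▓▓█ ░░▒ █▒▒█ ▓▒▒▒▓▒▓           
  ┃█  ▓  ▒  █ ▓ ▓░▒███ ░▒░▓▓ ▓           
  ┃▓ ▒▒░▒▒█▒█ ▒▓ ▓▒▓ ░   ▒▓░█▒           
  ┃ ▓▓ ▓░   ██▒ █ ▓██ ▒▓███░░▓           
  ┃▓▒█▒▓▓▒█▒▓▓   ▒▓▒░▓█░ ▒   ░           
  ┗━━━━━━━━━━━━━━━━━━━━━━━━━━━━━━━━━━━━━━
            ┃Gen: 6┃│ 13 │ 15 │  4 │ 1┃  
            ┃·█·█··┃└────┴────┴────┴──┃  
            ┃··██··┃Moves: 2          ┃  
            ┃··█···┃                  ┃  
            ┃·····█┃                  ┃  
            ┃······┃                  ┃  
            ┃······┃                  ┃  
            ┗━━━━━━┃                  ┃  


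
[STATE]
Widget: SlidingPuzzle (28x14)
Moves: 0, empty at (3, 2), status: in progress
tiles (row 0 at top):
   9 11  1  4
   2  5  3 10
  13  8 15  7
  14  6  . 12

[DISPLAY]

┌────┬────┬────┬────┐       
│  9 │ 11 │  1 │  4 │       
├────┼────┼────┼────┤       
│  2 │  5 │  3 │ 10 │       
├────┼────┼────┼────┤       
│ 13 │  8 │ 15 │  7 │       
├────┼────┼────┼────┤       
│ 14 │  6 │    │ 12 │       
└────┴────┴────┴────┘       
Moves: 0                    
                            
                            
                            
                            


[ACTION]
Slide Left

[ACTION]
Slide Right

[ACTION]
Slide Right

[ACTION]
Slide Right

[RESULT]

┌────┬────┬────┬────┐       
│  9 │ 11 │  1 │  4 │       
├────┼────┼────┼────┤       
│  2 │  5 │  3 │ 10 │       
├────┼────┼────┼────┤       
│ 13 │  8 │ 15 │  7 │       
├────┼────┼────┼────┤       
│    │ 14 │  6 │ 12 │       
└────┴────┴────┴────┘       
Moves: 4                    
                            
                            
                            
                            


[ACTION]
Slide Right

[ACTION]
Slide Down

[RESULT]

┌────┬────┬────┬────┐       
│  9 │ 11 │  1 │  4 │       
├────┼────┼────┼────┤       
│  2 │  5 │  3 │ 10 │       
├────┼────┼────┼────┤       
│    │  8 │ 15 │  7 │       
├────┼────┼────┼────┤       
│ 13 │ 14 │  6 │ 12 │       
└────┴────┴────┴────┘       
Moves: 5                    
                            
                            
                            
                            


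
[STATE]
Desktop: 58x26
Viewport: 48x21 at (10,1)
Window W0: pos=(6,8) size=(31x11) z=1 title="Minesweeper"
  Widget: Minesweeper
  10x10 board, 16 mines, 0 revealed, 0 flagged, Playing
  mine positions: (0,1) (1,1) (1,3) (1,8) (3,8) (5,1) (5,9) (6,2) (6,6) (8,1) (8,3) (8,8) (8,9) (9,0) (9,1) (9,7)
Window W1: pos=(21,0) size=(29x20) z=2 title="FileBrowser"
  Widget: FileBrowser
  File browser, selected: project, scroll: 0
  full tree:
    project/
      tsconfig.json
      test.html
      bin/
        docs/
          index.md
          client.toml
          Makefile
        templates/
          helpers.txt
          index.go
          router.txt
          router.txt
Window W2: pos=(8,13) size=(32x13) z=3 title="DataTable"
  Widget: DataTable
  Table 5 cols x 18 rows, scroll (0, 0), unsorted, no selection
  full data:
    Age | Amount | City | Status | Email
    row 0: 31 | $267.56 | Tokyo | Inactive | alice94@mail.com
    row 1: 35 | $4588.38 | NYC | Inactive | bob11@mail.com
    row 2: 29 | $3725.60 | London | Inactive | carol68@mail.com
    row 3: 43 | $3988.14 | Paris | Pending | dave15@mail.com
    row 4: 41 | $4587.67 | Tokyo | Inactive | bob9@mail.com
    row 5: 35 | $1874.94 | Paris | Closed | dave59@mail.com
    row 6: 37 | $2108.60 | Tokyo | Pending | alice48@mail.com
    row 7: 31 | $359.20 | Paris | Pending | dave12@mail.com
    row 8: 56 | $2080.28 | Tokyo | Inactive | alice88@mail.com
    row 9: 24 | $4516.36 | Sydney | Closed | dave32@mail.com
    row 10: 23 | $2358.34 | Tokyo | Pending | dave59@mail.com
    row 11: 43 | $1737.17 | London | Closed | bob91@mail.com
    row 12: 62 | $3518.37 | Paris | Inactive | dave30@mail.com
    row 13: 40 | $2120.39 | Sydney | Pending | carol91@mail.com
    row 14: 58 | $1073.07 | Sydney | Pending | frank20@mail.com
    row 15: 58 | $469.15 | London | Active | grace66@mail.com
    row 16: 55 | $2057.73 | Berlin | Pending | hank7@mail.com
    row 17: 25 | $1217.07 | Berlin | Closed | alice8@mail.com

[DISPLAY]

           ┃ FileBrowser               ┃        
           ┠───────────────────────────┨        
           ┃> [-] project/             ┃        
           ┃    tsconfig.json          ┃        
           ┃    test.html              ┃        
           ┃    [+] bin/               ┃        
           ┃                           ┃        
━━━━━━━━━━━┃                           ┃        
nesweeper  ┃                           ┃        
───────────┃                           ┃        
■■■■■■■    ┃                           ┃        
■■■■■■■    ┃                           ┃        
━━━━━━━━━━━━━━━━━━━━━━━━━━━━━┓         ┃        
DataTable                    ┃         ┃        
─────────────────────────────┨         ┃        
ge│Amount  │City  │Status  │E┃         ┃        
──┼────────┼──────┼────────┼─┃         ┃        
1 │$267.56 │Tokyo │Inactive│a┃         ┃        
5 │$4588.38│NYC   │Inactive│b┃━━━━━━━━━┛        
9 │$3725.60│London│Inactive│c┃                  
3 │$3988.14│Paris │Pending │d┃                  


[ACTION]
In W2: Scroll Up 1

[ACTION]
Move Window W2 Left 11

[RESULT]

           ┃ FileBrowser               ┃        
           ┠───────────────────────────┨        
           ┃> [-] project/             ┃        
           ┃    tsconfig.json          ┃        
           ┃    test.html              ┃        
           ┃    [+] bin/               ┃        
           ┃                           ┃        
━━━━━━━━━━━┃                           ┃        
nesweeper  ┃                           ┃        
───────────┃                           ┃        
■■■■■■■    ┃                           ┃        
■■■■■■■    ┃                           ┃        
━━━━━━━━━━━━━━━━━━━━━┓                 ┃        
e                    ┃                 ┃        
─────────────────────┨                 ┃        
t  │City  │Status  │E┃                 ┃        
───┼──────┼────────┼─┃                 ┃        
56 │Tokyo │Inactive│a┃                 ┃        
.38│NYC   │Inactive│b┃━━━━━━━━━━━━━━━━━┛        
.60│London│Inactive│c┃                          
.14│Paris │Pending │d┃                          


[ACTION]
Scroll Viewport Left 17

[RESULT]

                     ┃ FileBrowser              
                     ┠──────────────────────────
                     ┃> [-] project/            
                     ┃    tsconfig.json         
                     ┃    test.html             
                     ┃    [+] bin/              
                     ┃                          
      ┏━━━━━━━━━━━━━━┃                          
      ┃ Minesweeper  ┃                          
      ┠──────────────┃                          
      ┃■■■■■■■■■■    ┃                          
      ┃■■■■■■■■■■    ┃                          
┏━━━━━━━━━━━━━━━━━━━━━━━━━━━━━━┓                
┃ DataTable                    ┃                
┠──────────────────────────────┨                
┃Age│Amount  │City  │Status  │E┃                
┃───┼────────┼──────┼────────┼─┃                
┃31 │$267.56 │Tokyo │Inactive│a┃                
┃35 │$4588.38│NYC   │Inactive│b┃━━━━━━━━━━━━━━━━
┃29 │$3725.60│London│Inactive│c┃                
┃43 │$3988.14│Paris │Pending │d┃                


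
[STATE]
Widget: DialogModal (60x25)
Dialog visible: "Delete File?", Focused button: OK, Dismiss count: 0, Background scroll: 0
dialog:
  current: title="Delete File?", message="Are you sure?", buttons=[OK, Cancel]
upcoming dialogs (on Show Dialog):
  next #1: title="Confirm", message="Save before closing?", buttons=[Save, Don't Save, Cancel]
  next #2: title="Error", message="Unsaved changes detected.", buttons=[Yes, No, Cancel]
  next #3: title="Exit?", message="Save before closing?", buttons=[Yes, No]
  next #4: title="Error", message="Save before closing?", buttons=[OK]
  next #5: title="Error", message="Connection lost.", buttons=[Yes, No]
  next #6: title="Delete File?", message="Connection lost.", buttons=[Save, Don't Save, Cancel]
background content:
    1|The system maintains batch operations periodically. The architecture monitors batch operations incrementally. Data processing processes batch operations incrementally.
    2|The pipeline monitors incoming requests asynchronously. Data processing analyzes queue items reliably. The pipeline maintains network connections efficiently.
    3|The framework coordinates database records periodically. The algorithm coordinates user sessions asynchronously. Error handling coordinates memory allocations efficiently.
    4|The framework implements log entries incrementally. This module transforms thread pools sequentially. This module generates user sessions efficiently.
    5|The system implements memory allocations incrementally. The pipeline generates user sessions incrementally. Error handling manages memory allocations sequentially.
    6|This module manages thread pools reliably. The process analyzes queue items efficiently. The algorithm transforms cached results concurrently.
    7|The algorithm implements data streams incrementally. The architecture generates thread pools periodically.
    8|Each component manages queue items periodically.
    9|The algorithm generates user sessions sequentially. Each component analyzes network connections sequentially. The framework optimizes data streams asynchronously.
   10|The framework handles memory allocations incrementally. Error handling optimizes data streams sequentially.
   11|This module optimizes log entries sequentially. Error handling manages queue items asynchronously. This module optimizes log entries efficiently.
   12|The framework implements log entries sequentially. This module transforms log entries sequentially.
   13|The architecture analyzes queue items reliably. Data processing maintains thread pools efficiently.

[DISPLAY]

The system maintains batch operations periodically. The arch
The pipeline monitors incoming requests asynchronously. Data
The framework coordinates database records periodically. The
The framework implements log entries incrementally. This mod
The system implements memory allocations incrementally. The 
This module manages thread pools reliably. The process analy
The algorithm implements data streams incrementally. The arc
Each component manages queue items periodically.            
The algorithm generates user sessions sequentially. Each com
The framework handles memory allocations incrementally. Erro
This module optimizes┌───────────────┐entially. Error handli
The framework impleme│  Delete File? │equentially. This modu
The architecture anal│ Are you sure? │reliably. Data process
                     │ [OK]  Cancel  │                      
                     └───────────────┘                      
                                                            
                                                            
                                                            
                                                            
                                                            
                                                            
                                                            
                                                            
                                                            
                                                            


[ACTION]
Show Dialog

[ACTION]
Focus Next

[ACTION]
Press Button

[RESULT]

The system maintains batch operations periodically. The arch
The pipeline monitors incoming requests asynchronously. Data
The framework coordinates database records periodically. The
The framework implements log entries incrementally. This mod
The system implements memory allocations incrementally. The 
This module manages thread pools reliably. The process analy
The algorithm implements data streams incrementally. The arc
Each component manages queue items periodically.            
The algorithm generates user sessions sequentially. Each com
The framework handles memory allocations incrementally. Erro
This module optimizes log entries sequentially. Error handli
The framework implements log entries sequentially. This modu
The architecture analyzes queue items reliably. Data process
                                                            
                                                            
                                                            
                                                            
                                                            
                                                            
                                                            
                                                            
                                                            
                                                            
                                                            
                                                            
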